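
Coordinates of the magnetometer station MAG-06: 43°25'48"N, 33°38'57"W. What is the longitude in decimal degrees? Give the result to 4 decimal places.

33.6492°W

33° + 38′/60 + 57″/3600 = 33 + 0.63333 + 0.01583 = 33.6492°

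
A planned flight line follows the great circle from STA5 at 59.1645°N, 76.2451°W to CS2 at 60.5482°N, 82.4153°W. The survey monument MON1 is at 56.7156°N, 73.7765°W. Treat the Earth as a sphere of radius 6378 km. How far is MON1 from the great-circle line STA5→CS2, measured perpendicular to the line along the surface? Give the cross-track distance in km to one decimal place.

173.2 km

δ₁₃ = central angle STA5→MON1 = 0.048468 rad  (haversine)
θ₁₃ = bearing STA5→MON1 = 150.798°,  θ₁₂ = bearing STA5→CS2 = 296.712°
dₓₜ = R·arcsin(sin δ₁₃ · sin(θ₁₃ − θ₁₂)) = 6378·arcsin(0.04845·sin(-145.914°)) = -173.200 km
|dₓₜ| = 173.200 km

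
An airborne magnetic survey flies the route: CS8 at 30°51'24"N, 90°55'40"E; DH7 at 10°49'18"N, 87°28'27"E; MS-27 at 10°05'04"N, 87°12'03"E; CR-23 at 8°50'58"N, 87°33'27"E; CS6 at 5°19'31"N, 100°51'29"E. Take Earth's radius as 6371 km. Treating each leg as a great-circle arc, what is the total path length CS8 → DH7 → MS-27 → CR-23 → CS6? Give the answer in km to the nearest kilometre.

4005 km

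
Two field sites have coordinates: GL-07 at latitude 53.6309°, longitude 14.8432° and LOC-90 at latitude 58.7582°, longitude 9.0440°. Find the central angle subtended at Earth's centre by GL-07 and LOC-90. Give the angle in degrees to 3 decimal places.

Δφ = 5.1273°,  Δλ = -5.7992°
a = sin²(Δφ/2) + cos φ₁ cos φ₂ sin²(Δλ/2) = 0.002788
c = 2·arcsin(√a) = 0.105647 rad = 6.0531°

6.053°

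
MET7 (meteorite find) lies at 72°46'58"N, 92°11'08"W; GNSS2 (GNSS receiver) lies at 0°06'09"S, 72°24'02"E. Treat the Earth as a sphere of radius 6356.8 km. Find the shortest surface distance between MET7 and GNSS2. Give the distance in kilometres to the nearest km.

MET7: φ = +72.78278°, λ = -92.18556°
GNSS2: φ = -0.10250°, λ = +72.40056°
Δφ = -72.8853°,  Δλ = 164.5861°
a = sin²(Δφ/2) + cos φ₁ cos φ₂ sin²(Δλ/2) = 0.643528
c = 2·arcsin(√a) = 1.861949 rad = 106.6818°
d = R·c = 6356.8 × 1.861949 = 11836.0 km

11836 km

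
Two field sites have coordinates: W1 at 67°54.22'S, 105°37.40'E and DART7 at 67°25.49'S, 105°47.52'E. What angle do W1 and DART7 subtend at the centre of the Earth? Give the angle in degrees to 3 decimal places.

0.483°

W1: φ = -67.90367°, λ = +105.62333°
DART7: φ = -67.42483°, λ = +105.79200°
Δφ = 0.4788°,  Δλ = 0.1687°
a = sin²(Δφ/2) + cos φ₁ cos φ₂ sin²(Δλ/2) = 0.000018
c = 2·arcsin(√a) = 0.008432 rad = 0.4831°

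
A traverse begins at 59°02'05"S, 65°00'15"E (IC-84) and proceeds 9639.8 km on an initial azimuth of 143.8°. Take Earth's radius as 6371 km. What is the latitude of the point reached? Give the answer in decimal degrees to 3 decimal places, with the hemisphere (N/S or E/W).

27.644°S

IC-84: φ = -59.03472°, λ = +65.00417°
δ = d/R = 9639.8/6371 = 1.513075 rad
φ₂ = arcsin(sin φ₁ cos δ + cos φ₁ sin δ cos θ)
   = arcsin(-0.85748·0.05769 + 0.51452·0.99833·-0.80696) = -27.64371°
λ₂ = λ₁ + atan2(sin θ sin δ cos φ₁, cos δ − sin φ₁ sin φ₂) = -156.72424°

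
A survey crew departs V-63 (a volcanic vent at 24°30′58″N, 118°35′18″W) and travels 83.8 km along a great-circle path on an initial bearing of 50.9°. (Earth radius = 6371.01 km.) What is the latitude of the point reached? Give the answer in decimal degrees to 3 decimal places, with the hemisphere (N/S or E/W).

V-63: φ = +24.51611°, λ = -118.58833°
δ = d/R = 83.8/6371.01 = 0.013153 rad
φ₂ = arcsin(sin φ₁ cos δ + cos φ₁ sin δ cos θ)
   = arcsin(0.41495·0.99991 + 0.90984·0.01315·0.63068) = 24.99003°
λ₂ = λ₁ + atan2(sin θ sin δ cos φ₁, cos δ − sin φ₁ sin φ₂) = -117.94308°

24.990°N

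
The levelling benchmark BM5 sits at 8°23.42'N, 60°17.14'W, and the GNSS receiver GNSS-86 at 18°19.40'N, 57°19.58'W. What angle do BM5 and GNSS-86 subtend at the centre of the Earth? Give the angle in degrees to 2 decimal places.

BM5: φ = +8.39033°, λ = -60.28567°
GNSS-86: φ = +18.32333°, λ = -57.32633°
Δφ = 9.9330°,  Δλ = 2.9593°
a = sin²(Δφ/2) + cos φ₁ cos φ₂ sin²(Δλ/2) = 0.008121
c = 2·arcsin(√a) = 0.180480 rad = 10.3407°

10.34°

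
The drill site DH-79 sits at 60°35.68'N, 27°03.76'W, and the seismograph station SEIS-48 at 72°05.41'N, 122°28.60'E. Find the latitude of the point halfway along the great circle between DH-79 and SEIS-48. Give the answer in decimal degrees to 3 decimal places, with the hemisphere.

81.436°N

DH-79: φ = +60.59467°, λ = -27.06267°
SEIS-48: φ = +72.09017°, λ = +122.47667°
Bx = cos φ₂ cos Δλ = -0.265075,  By = cos φ₂ sin Δλ = 0.155896
φₘ = atan2(sin φ₁ + sin φ₂, √((cos φ₁ + Bx)² + By²)) = 81.43626°
λₘ = λ₁ + atan2(By, cos φ₁ + Bx) = 7.54620°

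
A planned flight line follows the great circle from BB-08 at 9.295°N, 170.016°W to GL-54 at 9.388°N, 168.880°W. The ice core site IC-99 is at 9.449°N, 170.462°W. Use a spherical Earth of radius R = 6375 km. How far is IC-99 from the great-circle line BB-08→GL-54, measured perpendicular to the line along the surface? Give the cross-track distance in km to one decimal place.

21.2 km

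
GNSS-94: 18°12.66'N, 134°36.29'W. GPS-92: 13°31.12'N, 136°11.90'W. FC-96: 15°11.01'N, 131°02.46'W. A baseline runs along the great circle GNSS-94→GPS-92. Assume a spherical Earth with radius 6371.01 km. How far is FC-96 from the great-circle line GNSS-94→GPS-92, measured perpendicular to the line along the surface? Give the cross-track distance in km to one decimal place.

467.8 km

GNSS-94: φ = +18.21100°, λ = -134.60483°
GPS-92: φ = +13.51867°, λ = -136.19833°
FC-96: φ = +15.18350°, λ = -131.04100°
δ₁₃ = central angle GNSS-94→FC-96 = 0.079627 rad  (haversine)
θ₁₃ = bearing GNSS-94→FC-96 = 131.045°,  θ₁₂ = bearing GNSS-94→GPS-92 = 198.314°
dₓₜ = R·arcsin(sin δ₁₃ · sin(θ₁₃ − θ₁₂)) = 6371.01·arcsin(0.07954·sin(-67.269°)) = -467.827 km
|dₓₜ| = 467.827 km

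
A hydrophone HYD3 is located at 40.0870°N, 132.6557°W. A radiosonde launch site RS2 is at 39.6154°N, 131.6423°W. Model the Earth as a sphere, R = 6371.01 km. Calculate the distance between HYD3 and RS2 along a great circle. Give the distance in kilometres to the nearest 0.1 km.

101.2 km

Δφ = -0.4716°,  Δλ = 1.0134°
a = sin²(Δφ/2) + cos φ₁ cos φ₂ sin²(Δλ/2) = 0.000063
c = 2·arcsin(√a) = 0.015878 rad = 0.9098°
d = R·c = 6371.01 × 0.015878 = 101.2 km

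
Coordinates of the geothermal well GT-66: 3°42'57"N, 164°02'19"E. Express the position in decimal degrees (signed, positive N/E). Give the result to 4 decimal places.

lat: 3.7158° N → +3.7158°
lon: 164.0386° E → +164.0386°

+3.7158°, +164.0386°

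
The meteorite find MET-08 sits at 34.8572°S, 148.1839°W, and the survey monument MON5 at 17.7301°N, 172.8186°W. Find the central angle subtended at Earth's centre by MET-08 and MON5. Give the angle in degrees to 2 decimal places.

Δφ = 52.5873°,  Δλ = -24.6347°
a = sin²(Δφ/2) + cos φ₁ cos φ₂ sin²(Δλ/2) = 0.231793
c = 2·arcsin(√a) = 1.004615 rad = 57.5602°

57.56°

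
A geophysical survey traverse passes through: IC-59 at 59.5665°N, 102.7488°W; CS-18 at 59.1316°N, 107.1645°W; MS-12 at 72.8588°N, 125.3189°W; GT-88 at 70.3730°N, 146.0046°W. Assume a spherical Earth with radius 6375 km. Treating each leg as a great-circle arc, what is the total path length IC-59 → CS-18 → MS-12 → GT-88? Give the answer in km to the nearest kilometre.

2745 km

IC-59→CS-18: c = 0.040009 rad, d = 255.05 km
CS-18→MS-12: c = 0.269481 rad, d = 1717.94 km
MS-12→GT-88: c = 0.121096 rad, d = 771.99 km
Total = 255.05 + 1717.94 + 771.99 = 2744.98 km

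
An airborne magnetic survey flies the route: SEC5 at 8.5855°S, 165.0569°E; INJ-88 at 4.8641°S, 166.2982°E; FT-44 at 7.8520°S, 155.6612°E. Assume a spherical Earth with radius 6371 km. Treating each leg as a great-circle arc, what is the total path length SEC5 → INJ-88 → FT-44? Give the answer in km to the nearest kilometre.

SEC5→INJ-88: c = 0.068420 rad, d = 435.91 km
INJ-88→FT-44: c = 0.191713 rad, d = 1221.40 km
Total = 435.91 + 1221.40 = 1657.31 km

1657 km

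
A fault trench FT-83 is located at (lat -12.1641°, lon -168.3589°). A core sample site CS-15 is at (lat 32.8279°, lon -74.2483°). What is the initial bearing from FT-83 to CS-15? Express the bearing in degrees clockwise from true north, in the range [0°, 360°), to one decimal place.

Δλ = 94.1106°
y = sin Δλ · cos φ₂ = 0.838141
x = cos φ₁ sin φ₂ − sin φ₁ cos φ₂ cos Δλ = 0.517254
θ = atan2(y, x) = 58.3194° → 58.3194° (mod 360°)

58.3°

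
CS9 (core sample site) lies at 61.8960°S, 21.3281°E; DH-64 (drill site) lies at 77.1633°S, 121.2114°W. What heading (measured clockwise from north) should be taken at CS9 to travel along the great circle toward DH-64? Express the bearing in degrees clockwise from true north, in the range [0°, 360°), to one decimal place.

192.4°

Δλ = -142.5395°
y = sin Δλ · cos φ₂ = -0.135129
x = cos φ₁ sin φ₂ − sin φ₁ cos φ₂ cos Δλ = -0.614862
θ = atan2(y, x) = -167.6051° → 192.3949° (mod 360°)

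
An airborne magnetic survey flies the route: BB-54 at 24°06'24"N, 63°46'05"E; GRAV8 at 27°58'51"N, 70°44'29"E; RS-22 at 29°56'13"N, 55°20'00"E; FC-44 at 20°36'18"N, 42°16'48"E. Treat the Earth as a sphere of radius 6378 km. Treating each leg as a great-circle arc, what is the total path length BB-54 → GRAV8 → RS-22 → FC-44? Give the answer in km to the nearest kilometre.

BB-54: φ = +24.10667°, λ = +63.76806°
GRAV8: φ = +27.98083°, λ = +70.74139°
RS-22: φ = +29.93694°, λ = +55.33333°
FC-44: φ = +20.60500°, λ = +42.28000°
BB-54→GRAV8: c = 0.128525 rad, d = 819.73 km
GRAV8→RS-22: c = 0.237574 rad, d = 1515.25 km
RS-22→FC-44: c = 0.262263 rad, d = 1672.71 km
Total = 819.73 + 1515.25 + 1672.71 = 4007.69 km

4008 km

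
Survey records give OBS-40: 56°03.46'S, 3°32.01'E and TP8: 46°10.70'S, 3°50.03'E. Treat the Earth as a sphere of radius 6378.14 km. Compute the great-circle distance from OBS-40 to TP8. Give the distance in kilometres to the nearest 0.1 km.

1100.0 km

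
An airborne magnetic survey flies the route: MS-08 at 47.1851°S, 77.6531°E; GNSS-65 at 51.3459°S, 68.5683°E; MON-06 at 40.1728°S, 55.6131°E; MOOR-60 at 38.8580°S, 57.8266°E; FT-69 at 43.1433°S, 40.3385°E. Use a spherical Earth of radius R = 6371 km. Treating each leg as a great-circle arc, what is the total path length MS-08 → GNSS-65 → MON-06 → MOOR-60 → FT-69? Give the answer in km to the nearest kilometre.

MS-08→GNSS-65: c = 0.126265 rad, d = 804.43 km
GNSS-65→MON-06: c = 0.250060 rad, d = 1593.13 km
MON-06→MOOR-60: c = 0.037612 rad, d = 239.63 km
MOOR-60→FT-69: c = 0.241657 rad, d = 1539.60 km
Total = 804.43 + 1593.13 + 239.63 + 1539.60 = 4176.79 km

4177 km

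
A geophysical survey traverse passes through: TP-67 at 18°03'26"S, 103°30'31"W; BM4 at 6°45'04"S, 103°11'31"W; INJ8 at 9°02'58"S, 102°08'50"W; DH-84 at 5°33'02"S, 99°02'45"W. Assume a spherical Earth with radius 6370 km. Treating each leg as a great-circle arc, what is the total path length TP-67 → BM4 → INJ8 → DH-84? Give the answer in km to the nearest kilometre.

2056 km

TP-67: φ = -18.05722°, λ = -103.50861°
BM4: φ = -6.75111°, λ = -103.19194°
INJ8: φ = -9.04944°, λ = -102.14722°
DH-84: φ = -5.55056°, λ = -99.04583°
TP-67→BM4: c = 0.197402 rad, d = 1257.45 km
BM4→INJ8: c = 0.043991 rad, d = 280.22 km
INJ8→DH-84: c = 0.081308 rad, d = 517.93 km
Total = 1257.45 + 280.22 + 517.93 = 2055.61 km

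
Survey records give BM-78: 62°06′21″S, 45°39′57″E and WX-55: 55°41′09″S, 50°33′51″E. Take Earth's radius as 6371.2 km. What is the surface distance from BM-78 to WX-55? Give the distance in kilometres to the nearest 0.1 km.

766.8 km

BM-78: φ = -62.10583°, λ = +45.66583°
WX-55: φ = -55.68583°, λ = +50.56417°
Δφ = 6.4200°,  Δλ = 4.8983°
a = sin²(Δφ/2) + cos φ₁ cos φ₂ sin²(Δλ/2) = 0.003617
c = 2·arcsin(√a) = 0.120358 rad = 6.8960°
d = R·c = 6371.2 × 0.120358 = 766.8 km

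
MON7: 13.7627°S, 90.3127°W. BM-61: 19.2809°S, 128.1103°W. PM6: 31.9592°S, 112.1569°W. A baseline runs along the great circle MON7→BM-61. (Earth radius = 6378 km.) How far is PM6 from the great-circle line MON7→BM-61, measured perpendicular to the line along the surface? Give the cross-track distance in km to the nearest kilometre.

δ₁₃ = central angle MON7→PM6 = 0.471644 rad  (haversine)
θ₁₃ = bearing MON7→PM6 = 224.012°,  θ₁₂ = bearing MON7→BM-61 = 256.089°
dₓₜ = R·arcsin(sin δ₁₃ · sin(θ₁₃ − θ₁₂)) = 6378·arcsin(0.45435·sin(-32.078°)) = -1554.299 km
|dₓₜ| = 1554.299 km

1554 km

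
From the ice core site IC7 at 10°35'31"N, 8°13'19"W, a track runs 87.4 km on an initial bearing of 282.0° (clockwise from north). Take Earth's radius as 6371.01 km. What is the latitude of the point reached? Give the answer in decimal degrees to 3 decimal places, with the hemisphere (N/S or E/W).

IC7: φ = +10.59194°, λ = -8.22194°
δ = d/R = 87.4/6371.01 = 0.013718 rad
φ₂ = arcsin(sin φ₁ cos δ + cos φ₁ sin δ cos θ)
   = arcsin(0.18381·0.99991 + 0.98296·0.01372·0.20791) = 10.75439°
λ₂ = λ₁ + atan2(sin θ sin δ cos φ₁, cos δ − sin φ₁ sin φ₂) = -9.00452°

10.754°N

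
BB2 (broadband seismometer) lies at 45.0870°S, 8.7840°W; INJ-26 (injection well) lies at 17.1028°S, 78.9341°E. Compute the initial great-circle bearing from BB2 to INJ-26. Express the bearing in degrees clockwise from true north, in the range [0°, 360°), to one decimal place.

Δλ = 87.7181°
y = sin Δλ · cos φ₂ = 0.955021
x = cos φ₁ sin φ₂ − sin φ₁ cos φ₂ cos Δλ = -0.180685
θ = atan2(y, x) = 100.7134° → 100.7134° (mod 360°)

100.7°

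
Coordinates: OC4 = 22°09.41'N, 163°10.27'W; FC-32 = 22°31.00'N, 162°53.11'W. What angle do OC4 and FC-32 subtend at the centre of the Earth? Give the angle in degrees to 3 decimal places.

0.447°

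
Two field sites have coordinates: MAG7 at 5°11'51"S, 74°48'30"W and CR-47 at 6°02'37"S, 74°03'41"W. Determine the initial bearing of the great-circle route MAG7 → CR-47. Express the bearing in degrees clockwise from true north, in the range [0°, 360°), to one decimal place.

MAG7: φ = -5.19750°, λ = -74.80833°
CR-47: φ = -6.04361°, λ = -74.06139°
Δλ = 0.7469°
y = sin Δλ · cos φ₂ = 0.012964
x = cos φ₁ sin φ₂ − sin φ₁ cos φ₂ cos Δλ = -0.014775
θ = atan2(y, x) = 138.7349° → 138.7349° (mod 360°)

138.7°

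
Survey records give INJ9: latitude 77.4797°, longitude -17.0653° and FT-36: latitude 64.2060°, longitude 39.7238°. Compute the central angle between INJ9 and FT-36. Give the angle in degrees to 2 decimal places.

21.47°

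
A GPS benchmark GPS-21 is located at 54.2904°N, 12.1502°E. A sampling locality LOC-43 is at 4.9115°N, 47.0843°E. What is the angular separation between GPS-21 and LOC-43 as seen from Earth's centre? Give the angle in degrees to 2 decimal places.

56.89°

Δφ = -49.3789°,  Δλ = 34.9341°
a = sin²(Δφ/2) + cos φ₁ cos φ₂ sin²(Δλ/2) = 0.226866
c = 2·arcsin(√a) = 0.992894 rad = 56.8887°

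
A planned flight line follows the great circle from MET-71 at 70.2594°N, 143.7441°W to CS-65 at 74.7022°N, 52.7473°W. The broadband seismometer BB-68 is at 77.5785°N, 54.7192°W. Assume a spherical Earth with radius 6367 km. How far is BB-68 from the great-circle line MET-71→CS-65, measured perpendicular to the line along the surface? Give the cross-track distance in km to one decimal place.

227.7 km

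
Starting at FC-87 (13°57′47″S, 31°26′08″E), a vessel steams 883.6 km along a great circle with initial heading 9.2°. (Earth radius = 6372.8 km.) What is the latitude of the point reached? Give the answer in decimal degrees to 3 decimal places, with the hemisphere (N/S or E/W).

6.118°S

FC-87: φ = -13.96306°, λ = +31.43556°
δ = d/R = 883.6/6372.8 = 0.138652 rad
φ₂ = arcsin(sin φ₁ cos δ + cos φ₁ sin δ cos θ)
   = arcsin(-0.24130·0.99040 + 0.97045·0.13821·0.98714) = -6.11831°
λ₂ = λ₁ + atan2(sin θ sin δ cos φ₁, cos δ − sin φ₁ sin φ₂) = 32.70897°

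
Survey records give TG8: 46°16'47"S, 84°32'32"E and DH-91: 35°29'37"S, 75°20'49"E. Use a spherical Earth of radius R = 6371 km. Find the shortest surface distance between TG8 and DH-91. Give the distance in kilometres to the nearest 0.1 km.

TG8: φ = -46.27972°, λ = +84.54222°
DH-91: φ = -35.49361°, λ = +75.34694°
Δφ = 10.7861°,  Δλ = -9.1953°
a = sin²(Δφ/2) + cos φ₁ cos φ₂ sin²(Δλ/2) = 0.012449
c = 2·arcsin(√a) = 0.223618 rad = 12.8124°
d = R·c = 6371 × 0.223618 = 1424.7 km

1424.7 km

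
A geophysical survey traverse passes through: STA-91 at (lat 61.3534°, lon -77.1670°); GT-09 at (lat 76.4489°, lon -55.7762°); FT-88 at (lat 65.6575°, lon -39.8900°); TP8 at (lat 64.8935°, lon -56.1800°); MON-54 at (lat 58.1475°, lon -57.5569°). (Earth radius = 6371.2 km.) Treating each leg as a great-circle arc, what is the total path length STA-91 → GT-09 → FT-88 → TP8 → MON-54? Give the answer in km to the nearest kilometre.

STA-91→GT-09: c = 0.291704 rad, d = 1858.51 km
GT-09→FT-88: c = 0.207123 rad, d = 1319.62 km
FT-88→TP8: c = 0.119319 rad, d = 760.21 km
TP8→MON-54: c = 0.118289 rad, d = 753.64 km
Total = 1858.51 + 1319.62 + 760.21 + 753.64 = 4691.98 km

4692 km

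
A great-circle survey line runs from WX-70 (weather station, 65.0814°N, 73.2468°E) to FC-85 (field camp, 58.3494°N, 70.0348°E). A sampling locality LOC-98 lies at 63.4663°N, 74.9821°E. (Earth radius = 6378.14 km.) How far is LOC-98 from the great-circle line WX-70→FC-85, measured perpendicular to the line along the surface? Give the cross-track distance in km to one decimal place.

127.4 km

δ₁₃ = central angle WX-70→LOC-98 = 0.031101 rad  (haversine)
θ₁₃ = bearing WX-70→LOC-98 = 154.213°,  θ₁₂ = bearing WX-70→FC-85 = 194.167°
dₓₜ = R·arcsin(sin δ₁₃ · sin(θ₁₃ − θ₁₂)) = 6378.14·arcsin(0.03110·sin(-39.954°)) = -127.373 km
|dₓₜ| = 127.373 km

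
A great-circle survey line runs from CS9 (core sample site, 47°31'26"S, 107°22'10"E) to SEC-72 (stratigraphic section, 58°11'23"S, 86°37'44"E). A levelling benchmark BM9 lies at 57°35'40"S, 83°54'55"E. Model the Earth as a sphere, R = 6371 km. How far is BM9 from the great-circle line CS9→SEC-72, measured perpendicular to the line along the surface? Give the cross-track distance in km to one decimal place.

138.6 km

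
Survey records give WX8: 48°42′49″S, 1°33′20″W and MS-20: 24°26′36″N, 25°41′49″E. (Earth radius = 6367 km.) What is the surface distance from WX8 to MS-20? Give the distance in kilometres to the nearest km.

8569 km

WX8: φ = -48.71361°, λ = -1.55556°
MS-20: φ = +24.44333°, λ = +25.69694°
Δφ = 73.1569°,  Δλ = 27.2525°
a = sin²(Δφ/2) + cos φ₁ cos φ₂ sin²(Δλ/2) = 0.388463
c = 2·arcsin(√a) = 1.345830 rad = 77.1104°
d = R·c = 6367 × 1.345830 = 8568.9 km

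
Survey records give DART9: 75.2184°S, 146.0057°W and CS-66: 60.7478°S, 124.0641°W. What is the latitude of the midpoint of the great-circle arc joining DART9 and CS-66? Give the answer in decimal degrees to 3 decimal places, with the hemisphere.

68.312°S

Bx = cos φ₂ cos Δλ = 0.453259,  By = cos φ₂ sin Δλ = 0.182591
φₘ = atan2(sin φ₁ + sin φ₂, √((cos φ₁ + Bx)² + By²)) = -68.31160°
λₘ = λ₁ + atan2(By, cos φ₁ + Bx) = -131.55210°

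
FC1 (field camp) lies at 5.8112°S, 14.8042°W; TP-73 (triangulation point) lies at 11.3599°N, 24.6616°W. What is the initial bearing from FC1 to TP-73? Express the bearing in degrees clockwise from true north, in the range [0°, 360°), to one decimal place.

Δλ = -9.8574°
y = sin Δλ · cos φ₂ = -0.167843
x = cos φ₁ sin φ₂ − sin φ₁ cos φ₂ cos Δλ = 0.293761
θ = atan2(y, x) = -29.7419° → 330.2581° (mod 360°)

330.3°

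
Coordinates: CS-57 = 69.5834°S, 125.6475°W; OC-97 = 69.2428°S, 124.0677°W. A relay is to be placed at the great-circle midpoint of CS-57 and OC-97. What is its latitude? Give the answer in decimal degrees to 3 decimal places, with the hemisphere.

Bx = cos φ₂ cos Δλ = 0.354274,  By = cos φ₂ sin Δλ = 0.009771
φₘ = atan2(sin φ₁ + sin φ₂, √((cos φ₁ + Bx)² + By²)) = -69.41489°
λₘ = λ₁ + atan2(By, cos φ₁ + Bx) = -124.85135°

69.415°S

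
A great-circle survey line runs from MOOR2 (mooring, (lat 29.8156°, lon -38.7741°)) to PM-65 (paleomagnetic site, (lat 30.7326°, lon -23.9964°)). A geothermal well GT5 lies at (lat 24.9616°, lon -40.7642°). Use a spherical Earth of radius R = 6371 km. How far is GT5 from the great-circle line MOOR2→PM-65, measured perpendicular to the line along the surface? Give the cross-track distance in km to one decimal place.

505.6 km

δ₁₃ = central angle MOOR2→GT5 = 0.090151 rad  (haversine)
θ₁₃ = bearing MOOR2→GT5 = 200.469°,  θ₁₂ = bearing MOOR2→PM-65 = 82.172°
dₓₜ = R·arcsin(sin δ₁₃ · sin(θ₁₃ − θ₁₂)) = 6371·arcsin(0.09003·sin(118.296°)) = 505.569 km
|dₓₜ| = 505.569 km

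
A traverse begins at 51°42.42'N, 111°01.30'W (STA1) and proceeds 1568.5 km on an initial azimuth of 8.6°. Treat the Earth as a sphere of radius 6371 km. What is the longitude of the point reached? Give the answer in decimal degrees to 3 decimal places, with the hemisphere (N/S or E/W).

STA1: φ = +51.70700°, λ = -111.02167°
δ = d/R = 1568.5/6371 = 0.246194 rad
φ₂ = arcsin(sin φ₁ cos δ + cos φ₁ sin δ cos θ)
   = arcsin(0.78485·0.96985 + 0.61968·0.24371·0.98876) = 65.57648°
λ₂ = λ₁ + atan2(sin θ sin δ cos φ₁, cos δ − sin φ₁ sin φ₂) = -105.96507°

105.965°W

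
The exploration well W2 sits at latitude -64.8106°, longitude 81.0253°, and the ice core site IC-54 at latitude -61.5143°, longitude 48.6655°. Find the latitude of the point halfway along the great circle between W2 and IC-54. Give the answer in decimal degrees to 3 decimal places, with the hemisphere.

Bx = cos φ₂ cos Δλ = 0.402872,  By = cos φ₂ sin Δλ = -0.255274
φₘ = atan2(sin φ₁ + sin φ₂, √((cos φ₁ + Bx)² + By²)) = -64.08094°
λₘ = λ₁ + atan2(By, cos φ₁ + Bx) = 63.90008°

64.081°S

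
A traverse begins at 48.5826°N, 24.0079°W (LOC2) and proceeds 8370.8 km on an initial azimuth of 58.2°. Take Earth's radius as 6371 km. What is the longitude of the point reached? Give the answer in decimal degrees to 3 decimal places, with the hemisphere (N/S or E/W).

δ = d/R = 8370.8/6371 = 1.313891 rad
φ₂ = arcsin(sin φ₁ cos δ + cos φ₁ sin δ cos θ)
   = arcsin(0.74991·0.25409 + 0.66154·0.96718·0.52696) = 31.85052°
λ₂ = λ₁ + atan2(sin θ sin δ cos φ₁, cos δ − sin φ₁ sin φ₂) = 80.59183°

80.592°E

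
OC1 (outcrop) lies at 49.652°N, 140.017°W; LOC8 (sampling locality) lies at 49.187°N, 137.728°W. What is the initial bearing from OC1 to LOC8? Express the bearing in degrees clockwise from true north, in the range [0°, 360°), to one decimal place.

Δλ = 2.2890°
y = sin Δλ · cos φ₂ = 0.026104
x = cos φ₁ sin φ₂ − sin φ₁ cos φ₂ cos Δλ = -0.007718
θ = atan2(y, x) = 106.4712° → 106.4712° (mod 360°)

106.5°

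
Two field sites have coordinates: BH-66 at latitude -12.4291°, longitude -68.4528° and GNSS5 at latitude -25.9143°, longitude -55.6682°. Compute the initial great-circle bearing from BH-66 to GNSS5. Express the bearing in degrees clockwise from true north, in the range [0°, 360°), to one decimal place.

Δλ = 12.7846°
y = sin Δλ · cos φ₂ = 0.199036
x = cos φ₁ sin φ₂ − sin φ₁ cos φ₂ cos Δλ = -0.237993
θ = atan2(y, x) = 140.0940° → 140.0940° (mod 360°)

140.1°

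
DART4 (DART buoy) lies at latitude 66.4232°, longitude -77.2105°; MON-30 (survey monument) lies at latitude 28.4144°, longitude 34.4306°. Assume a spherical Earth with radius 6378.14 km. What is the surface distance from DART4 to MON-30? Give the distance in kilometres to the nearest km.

Δφ = -38.0088°,  Δλ = 111.6411°
a = sin²(Δφ/2) + cos φ₁ cos φ₂ sin²(Δλ/2) = 0.346807
c = 2·arcsin(√a) = 1.259402 rad = 72.1584°
d = R·c = 6378.14 × 1.259402 = 8032.6 km

8033 km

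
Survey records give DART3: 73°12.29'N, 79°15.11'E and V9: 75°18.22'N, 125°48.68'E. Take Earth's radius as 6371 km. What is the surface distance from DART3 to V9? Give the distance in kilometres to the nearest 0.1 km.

DART3: φ = +73.20483°, λ = +79.25183°
V9: φ = +75.30367°, λ = +125.81133°
Δφ = 2.0988°,  Δλ = 46.5595°
a = sin²(Δφ/2) + cos φ₁ cos φ₂ sin²(Δλ/2) = 0.011786
c = 2·arcsin(√a) = 0.217553 rad = 12.4649°
d = R·c = 6371 × 0.217553 = 1386.0 km

1386.0 km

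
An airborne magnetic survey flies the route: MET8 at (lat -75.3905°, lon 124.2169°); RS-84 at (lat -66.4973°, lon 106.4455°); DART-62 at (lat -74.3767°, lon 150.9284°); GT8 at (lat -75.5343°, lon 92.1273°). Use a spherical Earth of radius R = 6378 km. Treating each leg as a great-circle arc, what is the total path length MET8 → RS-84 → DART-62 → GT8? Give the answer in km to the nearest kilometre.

4620 km

MET8→RS-84: c = 0.183679 rad, d = 1171.50 km
RS-84→DART-62: c = 0.284563 rad, d = 1814.94 km
DART-62→GT8: c = 0.256158 rad, d = 1633.78 km
Total = 1171.50 + 1814.94 + 1633.78 = 4620.22 km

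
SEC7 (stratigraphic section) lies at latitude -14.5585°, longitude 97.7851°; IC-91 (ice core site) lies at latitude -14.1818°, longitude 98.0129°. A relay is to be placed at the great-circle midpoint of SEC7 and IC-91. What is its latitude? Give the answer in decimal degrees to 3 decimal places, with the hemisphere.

14.370°S

Bx = cos φ₂ cos Δλ = 0.969516,  By = cos φ₂ sin Δλ = 0.003855
φₘ = atan2(sin φ₁ + sin φ₂, √((cos φ₁ + Bx)² + By²)) = -14.37018°
λₘ = λ₁ + atan2(By, cos φ₁ + Bx) = 97.89910°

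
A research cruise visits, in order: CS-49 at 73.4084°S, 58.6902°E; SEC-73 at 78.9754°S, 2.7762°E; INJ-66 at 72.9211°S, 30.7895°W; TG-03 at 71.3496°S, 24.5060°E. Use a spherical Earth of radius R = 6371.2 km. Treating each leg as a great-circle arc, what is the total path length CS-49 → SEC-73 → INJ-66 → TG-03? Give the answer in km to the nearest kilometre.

CS-49→SEC-73: c = 0.240240 rad, d = 1530.62 km
SEC-73→INJ-66: c = 0.173089 rad, d = 1102.78 km
INJ-66→TG-03: c = 0.286719 rad, d = 1826.74 km
Total = 1530.62 + 1102.78 + 1826.74 = 4460.15 km

4460 km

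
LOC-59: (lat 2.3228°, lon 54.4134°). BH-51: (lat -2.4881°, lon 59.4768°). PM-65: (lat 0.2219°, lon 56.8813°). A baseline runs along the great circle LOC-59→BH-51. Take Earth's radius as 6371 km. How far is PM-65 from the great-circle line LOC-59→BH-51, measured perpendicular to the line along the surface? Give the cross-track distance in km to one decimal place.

δ₁₃ = central angle LOC-59→PM-65 = 0.056557 rad  (haversine)
θ₁₃ = bearing LOC-59→PM-65 = 130.381°,  θ₁₂ = bearing LOC-59→BH-51 = 133.512°
dₓₜ = R·arcsin(sin δ₁₃ · sin(θ₁₃ − θ₁₂)) = 6371·arcsin(0.05653·sin(-3.131°)) = -19.669 km
|dₓₜ| = 19.669 km

19.7 km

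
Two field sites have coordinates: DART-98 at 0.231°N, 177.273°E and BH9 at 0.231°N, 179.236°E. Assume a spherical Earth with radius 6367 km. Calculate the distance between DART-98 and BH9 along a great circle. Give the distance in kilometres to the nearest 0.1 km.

218.1 km

Δφ = 0.0000°,  Δλ = 1.9630°
a = sin²(Δφ/2) + cos φ₁ cos φ₂ sin²(Δλ/2) = 0.000293
c = 2·arcsin(√a) = 0.034261 rad = 1.9630°
d = R·c = 6367 × 0.034261 = 218.1 km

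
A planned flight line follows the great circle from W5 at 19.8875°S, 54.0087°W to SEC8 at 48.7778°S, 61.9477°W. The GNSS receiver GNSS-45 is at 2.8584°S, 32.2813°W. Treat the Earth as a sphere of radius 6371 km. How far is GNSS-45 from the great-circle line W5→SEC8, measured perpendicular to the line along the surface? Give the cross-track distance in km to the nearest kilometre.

2034 km

δ₁₃ = central angle W5→GNSS-45 = 0.474696 rad  (haversine)
θ₁₃ = bearing W5→GNSS-45 = 53.990°,  θ₁₂ = bearing W5→SEC8 = 190.623°
dₓₜ = R·arcsin(sin δ₁₃ · sin(θ₁₃ − θ₁₂)) = 6371·arcsin(0.45707·sin(-136.632°)) = -2033.964 km
|dₓₜ| = 2033.964 km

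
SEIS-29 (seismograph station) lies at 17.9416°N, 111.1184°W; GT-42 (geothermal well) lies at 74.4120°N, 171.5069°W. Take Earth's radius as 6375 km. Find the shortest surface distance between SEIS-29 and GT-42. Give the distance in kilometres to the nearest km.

Δφ = 56.4704°,  Δλ = -60.3885°
a = sin²(Δφ/2) + cos φ₁ cos φ₂ sin²(Δλ/2) = 0.288481
c = 2·arcsin(√a) = 1.134001 rad = 64.9734°
d = R·c = 6375 × 1.134001 = 7229.3 km

7229 km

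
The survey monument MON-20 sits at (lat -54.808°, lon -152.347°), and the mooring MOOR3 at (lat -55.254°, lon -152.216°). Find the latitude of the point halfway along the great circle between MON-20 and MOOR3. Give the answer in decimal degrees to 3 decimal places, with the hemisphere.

55.031°S

Bx = cos φ₂ cos Δλ = 0.569938,  By = cos φ₂ sin Δλ = 0.001303
φₘ = atan2(sin φ₁ + sin φ₂, √((cos φ₁ + Bx)² + By²)) = -55.03102°
λₘ = λ₁ + atan2(By, cos φ₁ + Bx) = -152.28186°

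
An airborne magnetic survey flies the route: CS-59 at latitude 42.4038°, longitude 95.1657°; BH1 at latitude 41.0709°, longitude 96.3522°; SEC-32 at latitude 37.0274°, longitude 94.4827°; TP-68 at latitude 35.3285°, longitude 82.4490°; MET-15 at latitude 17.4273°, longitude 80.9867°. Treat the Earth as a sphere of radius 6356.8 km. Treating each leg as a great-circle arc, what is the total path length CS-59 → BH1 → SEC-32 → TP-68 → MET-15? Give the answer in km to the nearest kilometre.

CS-59→BH1: c = 0.027927 rad, d = 177.53 km
BH1→SEC-32: c = 0.074978 rad, d = 476.62 km
SEC-32→TP-68: c = 0.171982 rad, d = 1093.26 km
TP-68→MET-15: c = 0.313259 rad, d = 1991.32 km
Total = 177.53 + 476.62 + 1093.26 + 1991.32 = 3738.73 km

3739 km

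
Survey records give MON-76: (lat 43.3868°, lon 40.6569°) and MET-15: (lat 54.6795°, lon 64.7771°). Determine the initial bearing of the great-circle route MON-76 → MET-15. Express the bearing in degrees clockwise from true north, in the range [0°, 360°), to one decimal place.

45.7°

Δλ = 24.1202°
y = sin Δλ · cos φ₂ = 0.236262
x = cos φ₁ sin φ₂ − sin φ₁ cos φ₂ cos Δλ = 0.230496
θ = atan2(y, x) = 45.7078° → 45.7078° (mod 360°)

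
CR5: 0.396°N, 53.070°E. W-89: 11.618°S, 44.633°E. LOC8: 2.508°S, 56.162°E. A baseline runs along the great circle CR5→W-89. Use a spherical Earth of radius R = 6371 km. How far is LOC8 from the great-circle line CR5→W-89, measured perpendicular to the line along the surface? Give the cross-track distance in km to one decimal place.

δ₁₃ = central angle CR5→LOC8 = 0.074024 rad  (haversine)
θ₁₃ = bearing CR5→LOC8 = 133.227°,  θ₁₂ = bearing CR5→W-89 = 214.632°
dₓₜ = R·arcsin(sin δ₁₃ · sin(θ₁₃ − θ₁₂)) = 6371·arcsin(0.07396·sin(-81.405°)) = -466.302 km
|dₓₜ| = 466.302 km

466.3 km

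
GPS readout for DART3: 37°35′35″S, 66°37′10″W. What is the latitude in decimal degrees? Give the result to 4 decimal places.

37° + 35′/60 + 35″/3600 = 37 + 0.58333 + 0.00972 = 37.5931°

37.5931°S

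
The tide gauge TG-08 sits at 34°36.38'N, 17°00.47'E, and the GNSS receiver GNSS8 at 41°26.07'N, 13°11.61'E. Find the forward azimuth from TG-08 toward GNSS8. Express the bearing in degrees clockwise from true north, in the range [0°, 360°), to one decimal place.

337.4°

TG-08: φ = +34.60633°, λ = +17.00783°
GNSS8: φ = +41.43450°, λ = +13.19350°
Δλ = -3.8143°
y = sin Δλ · cos φ₂ = -0.049874
x = cos φ₁ sin φ₂ − sin φ₁ cos φ₂ cos Δλ = 0.119835
θ = atan2(y, x) = -22.5963° → 337.4037° (mod 360°)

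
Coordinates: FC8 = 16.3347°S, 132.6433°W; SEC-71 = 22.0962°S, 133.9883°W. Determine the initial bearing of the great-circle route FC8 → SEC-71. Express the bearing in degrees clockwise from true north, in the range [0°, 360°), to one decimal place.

192.2°

Δλ = -1.3450°
y = sin Δλ · cos φ₂ = -0.021749
x = cos φ₁ sin φ₂ − sin φ₁ cos φ₂ cos Δλ = -0.100460
θ = atan2(y, x) = -167.7845° → 192.2155° (mod 360°)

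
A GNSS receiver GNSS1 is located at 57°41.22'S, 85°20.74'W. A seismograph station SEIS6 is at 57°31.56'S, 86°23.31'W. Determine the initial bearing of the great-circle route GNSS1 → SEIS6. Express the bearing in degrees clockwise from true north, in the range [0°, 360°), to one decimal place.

GNSS1: φ = -57.68700°, λ = -85.34567°
SEIS6: φ = -57.52600°, λ = -86.38850°
Δλ = -1.0428°
y = sin Δλ · cos φ₂ = -0.009772
x = cos φ₁ sin φ₂ − sin φ₁ cos φ₂ cos Δλ = 0.002735
θ = atan2(y, x) = -74.3648° → 285.6352° (mod 360°)

285.6°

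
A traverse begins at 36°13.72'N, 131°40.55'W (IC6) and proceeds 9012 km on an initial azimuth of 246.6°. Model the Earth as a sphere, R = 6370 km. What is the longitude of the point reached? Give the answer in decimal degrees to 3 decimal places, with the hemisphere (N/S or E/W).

IC6: φ = +36.22867°, λ = -131.67583°
δ = d/R = 9012/6370 = 1.414757 rad
φ₂ = arcsin(sin φ₁ cos δ + cos φ₁ sin δ cos θ)
   = arcsin(0.59101·0.15541 + 0.80666·0.98785·-0.39715) = -12.98087°
λ₂ = λ₁ + atan2(sin θ sin δ cos φ₁, cos δ − sin φ₁ sin φ₂) = 159.83002°

159.830°E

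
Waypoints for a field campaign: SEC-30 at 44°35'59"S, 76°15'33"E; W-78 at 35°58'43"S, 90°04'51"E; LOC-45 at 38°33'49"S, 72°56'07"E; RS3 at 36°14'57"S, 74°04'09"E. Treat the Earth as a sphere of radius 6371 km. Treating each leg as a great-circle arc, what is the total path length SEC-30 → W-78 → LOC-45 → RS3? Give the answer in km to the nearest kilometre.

3329 km

SEC-30: φ = -44.59972°, λ = +76.25917°
W-78: φ = -35.97861°, λ = +90.08083°
LOC-45: φ = -38.56361°, λ = +72.93528°
RS3: φ = -36.24917°, λ = +74.06917°
SEC-30→W-78: c = 0.237127 rad, d = 1510.74 km
W-78→LOC-45: c = 0.241994 rad, d = 1541.74 km
LOC-45→RS3: c = 0.043345 rad, d = 276.15 km
Total = 1510.74 + 1541.74 + 276.15 = 3328.63 km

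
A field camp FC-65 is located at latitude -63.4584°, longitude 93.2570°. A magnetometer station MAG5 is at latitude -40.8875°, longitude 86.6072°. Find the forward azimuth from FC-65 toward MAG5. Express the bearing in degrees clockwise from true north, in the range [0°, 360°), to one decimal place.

347.0°

Δλ = -6.6498°
y = sin Δλ · cos φ₂ = -0.087545
x = cos φ₁ sin φ₂ − sin φ₁ cos φ₂ cos Δλ = 0.379276
θ = atan2(y, x) = -12.9974° → 347.0026° (mod 360°)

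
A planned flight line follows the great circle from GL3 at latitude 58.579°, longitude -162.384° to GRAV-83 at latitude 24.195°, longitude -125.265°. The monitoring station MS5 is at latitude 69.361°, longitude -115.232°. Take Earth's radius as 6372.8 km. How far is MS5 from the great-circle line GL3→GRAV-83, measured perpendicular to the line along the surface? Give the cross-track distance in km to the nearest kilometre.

2494 km

δ₁₃ = central angle GL3→MS5 = 0.393547 rad  (haversine)
θ₁₃ = bearing GL3→MS5 = 42.370°,  θ₁₂ = bearing GL3→GRAV-83 = 126.480°
dₓₜ = R·arcsin(sin δ₁₃ · sin(θ₁₃ − θ₁₂)) = 6372.8·arcsin(0.38347·sin(-84.110°)) = -2494.034 km
|dₓₜ| = 2494.034 km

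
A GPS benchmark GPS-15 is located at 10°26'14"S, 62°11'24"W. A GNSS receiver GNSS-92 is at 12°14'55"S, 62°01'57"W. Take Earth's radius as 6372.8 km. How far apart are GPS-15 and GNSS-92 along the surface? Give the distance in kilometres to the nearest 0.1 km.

202.2 km

GPS-15: φ = -10.43722°, λ = -62.19000°
GNSS-92: φ = -12.24861°, λ = -62.03250°
Δφ = -1.8114°,  Δλ = 0.1575°
a = sin²(Δφ/2) + cos φ₁ cos φ₂ sin²(Δλ/2) = 0.000252
c = 2·arcsin(√a) = 0.031729 rad = 1.8180°
d = R·c = 6372.8 × 0.031729 = 202.2 km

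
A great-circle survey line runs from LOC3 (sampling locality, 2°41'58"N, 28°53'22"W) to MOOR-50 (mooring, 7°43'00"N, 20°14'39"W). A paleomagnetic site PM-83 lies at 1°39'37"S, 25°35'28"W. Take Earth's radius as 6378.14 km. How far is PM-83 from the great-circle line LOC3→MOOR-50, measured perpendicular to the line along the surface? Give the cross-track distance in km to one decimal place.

604.5 km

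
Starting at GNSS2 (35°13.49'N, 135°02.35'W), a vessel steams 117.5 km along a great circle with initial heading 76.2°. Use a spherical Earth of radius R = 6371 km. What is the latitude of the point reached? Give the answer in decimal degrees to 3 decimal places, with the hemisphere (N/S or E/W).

GNSS2: φ = +35.22483°, λ = -135.03917°
δ = d/R = 117.5/6371 = 0.018443 rad
φ₂ = arcsin(sin φ₁ cos δ + cos φ₁ sin δ cos θ)
   = arcsin(0.57679·0.99983 + 0.81689·0.01844·0.23853) = 35.47037°
λ₂ = λ₁ + atan2(sin θ sin δ cos φ₁, cos δ − sin φ₁ sin φ₂) = -133.77909°

35.470°N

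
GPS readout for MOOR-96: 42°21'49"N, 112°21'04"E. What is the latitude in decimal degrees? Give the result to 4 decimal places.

42.3636°N

42° + 21′/60 + 49″/3600 = 42 + 0.35000 + 0.01361 = 42.3636°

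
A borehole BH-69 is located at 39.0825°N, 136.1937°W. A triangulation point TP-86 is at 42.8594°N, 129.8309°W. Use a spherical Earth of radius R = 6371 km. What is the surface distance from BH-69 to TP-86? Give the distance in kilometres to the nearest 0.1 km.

679.2 km

Δφ = 3.7769°,  Δλ = 6.3628°
a = sin²(Δφ/2) + cos φ₁ cos φ₂ sin²(Δλ/2) = 0.002838
c = 2·arcsin(√a) = 0.106605 rad = 6.1080°
d = R·c = 6371 × 0.106605 = 679.2 km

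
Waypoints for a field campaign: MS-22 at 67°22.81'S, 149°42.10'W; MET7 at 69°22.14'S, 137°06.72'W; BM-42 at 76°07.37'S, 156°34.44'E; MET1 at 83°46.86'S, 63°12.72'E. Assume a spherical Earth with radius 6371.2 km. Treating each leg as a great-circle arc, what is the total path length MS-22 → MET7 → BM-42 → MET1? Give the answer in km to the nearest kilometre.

4456 km

MS-22: φ = -67.38017°, λ = -149.70167°
MET7: φ = -69.36900°, λ = -137.11200°
BM-42: φ = -76.12283°, λ = +156.57400°
MET1: φ = -83.78100°, λ = +63.21200°
MS-22→MET7: c = 0.087901 rad, d = 560.03 km
MET7→BM-42: c = 0.340758 rad, d = 2171.03 km
BM-42→MET1: c = 0.270732 rad, d = 1724.89 km
Total = 560.03 + 2171.03 + 1724.89 = 4455.96 km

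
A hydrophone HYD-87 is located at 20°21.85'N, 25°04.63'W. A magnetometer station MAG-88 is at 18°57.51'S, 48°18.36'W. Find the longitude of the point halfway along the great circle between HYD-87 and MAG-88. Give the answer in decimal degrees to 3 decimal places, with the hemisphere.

36.743°W

HYD-87: φ = +20.36417°, λ = -25.07717°
MAG-88: φ = -18.95850°, λ = -48.30600°
Bx = cos φ₂ cos Δλ = 0.869088,  By = cos φ₂ sin Δλ = -0.373010
φₘ = atan2(sin φ₁ + sin φ₂, √((cos φ₁ + Bx)² + By²)) = 0.71752°
λₘ = λ₁ + atan2(By, cos φ₁ + Bx) = -36.74320°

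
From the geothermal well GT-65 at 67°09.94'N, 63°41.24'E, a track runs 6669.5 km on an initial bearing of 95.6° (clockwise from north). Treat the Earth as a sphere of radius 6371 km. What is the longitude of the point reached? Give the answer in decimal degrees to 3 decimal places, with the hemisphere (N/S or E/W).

136.168°E

GT-65: φ = +67.16567°, λ = +63.68733°
δ = d/R = 6669.5/6371 = 1.046853 rad
φ₂ = arcsin(sin φ₁ cos δ + cos φ₁ sin δ cos θ)
   = arcsin(0.92163·0.50030 + 0.38807·0.86585·-0.09758) = 25.35982°
λ₂ = λ₁ + atan2(sin θ sin δ cos φ₁, cos δ − sin φ₁ sin φ₂) = 136.16791°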